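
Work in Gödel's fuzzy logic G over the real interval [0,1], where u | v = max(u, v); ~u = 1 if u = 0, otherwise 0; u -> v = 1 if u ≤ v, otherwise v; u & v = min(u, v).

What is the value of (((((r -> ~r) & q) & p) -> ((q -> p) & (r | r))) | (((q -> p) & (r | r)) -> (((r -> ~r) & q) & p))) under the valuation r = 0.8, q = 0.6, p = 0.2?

1.00

~r: Gödel ¬ of 0.8 = 0 (operand ≠ 0)
(r -> ~r): 0.8 > 0, so result = 0
((r -> ~r) & q) = min(0, 0.6) = 0
(((r -> ~r) & q) & p) = min(0, 0.2) = 0
(q -> p): 0.6 > 0.2, so result = 0.2
(r | r) = max(0.8, 0.8) = 0.8
((q -> p) & (r | r)) = min(0.2, 0.8) = 0.2
((((r -> ~r) & q) & p) -> ((q -> p) & (r | r))): 0 ≤ 0.2, so result = 1
(q -> p): 0.6 > 0.2, so result = 0.2
(r | r) = max(0.8, 0.8) = 0.8
((q -> p) & (r | r)) = min(0.2, 0.8) = 0.2
~r: Gödel ¬ of 0.8 = 0 (operand ≠ 0)
(r -> ~r): 0.8 > 0, so result = 0
((r -> ~r) & q) = min(0, 0.6) = 0
(((r -> ~r) & q) & p) = min(0, 0.2) = 0
(((q -> p) & (r | r)) -> (((r -> ~r) & q) & p)): 0.2 > 0, so result = 0
(((((r -> ~r) & q) & p) -> ((q -> p) & (r | r))) | (((q -> p) & (r | r)) -> (((r -> ~r) & q) & p))) = max(1, 0) = 1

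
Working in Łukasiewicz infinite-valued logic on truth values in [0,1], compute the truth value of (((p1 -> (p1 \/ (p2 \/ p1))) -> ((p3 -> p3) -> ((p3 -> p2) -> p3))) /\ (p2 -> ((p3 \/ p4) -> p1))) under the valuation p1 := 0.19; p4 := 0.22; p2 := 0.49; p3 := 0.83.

(p2 \/ p1) = max(0.49, 0.19) = 0.49
(p1 \/ (p2 \/ p1)) = max(0.19, 0.49) = 0.49
(p1 -> (p1 \/ (p2 \/ p1))): min(1, 1 − 0.19 + 0.49) = 1
(p3 -> p3): min(1, 1 − 0.83 + 0.83) = 1
(p3 -> p2): min(1, 1 − 0.83 + 0.49) = 0.66
((p3 -> p2) -> p3): min(1, 1 − 0.66 + 0.83) = 1
((p3 -> p3) -> ((p3 -> p2) -> p3)): min(1, 1 − 1 + 1) = 1
((p1 -> (p1 \/ (p2 \/ p1))) -> ((p3 -> p3) -> ((p3 -> p2) -> p3))): min(1, 1 − 1 + 1) = 1
(p3 \/ p4) = max(0.83, 0.22) = 0.83
((p3 \/ p4) -> p1): min(1, 1 − 0.83 + 0.19) = 0.36
(p2 -> ((p3 \/ p4) -> p1)): min(1, 1 − 0.49 + 0.36) = 0.87
(((p1 -> (p1 \/ (p2 \/ p1))) -> ((p3 -> p3) -> ((p3 -> p2) -> p3))) /\ (p2 -> ((p3 \/ p4) -> p1))) = min(1, 0.87) = 0.87

0.87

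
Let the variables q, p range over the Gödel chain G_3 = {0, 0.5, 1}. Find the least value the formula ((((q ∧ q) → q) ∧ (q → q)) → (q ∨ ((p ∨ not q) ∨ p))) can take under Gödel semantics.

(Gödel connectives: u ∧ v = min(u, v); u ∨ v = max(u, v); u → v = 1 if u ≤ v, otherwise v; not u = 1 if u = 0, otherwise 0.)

The minimum is attained at q = 0.5, p = 0:
  (q ∧ q) = min(0.5, 0.5) = 0.5
  ((q ∧ q) → q): 0.5 ≤ 0.5, so result = 1
  (q → q): 0.5 ≤ 0.5, so result = 1
  (((q ∧ q) → q) ∧ (q → q)) = min(1, 1) = 1
  not q: Gödel ¬ of 0.5 = 0 (operand ≠ 0)
  (p ∨ not q) = max(0, 0) = 0
  ((p ∨ not q) ∨ p) = max(0, 0) = 0
  (q ∨ ((p ∨ not q) ∨ p)) = max(0.5, 0) = 0.5
  ((((q ∧ q) → q) ∧ (q → q)) → (q ∨ ((p ∨ not q) ∨ p))): 1 > 0.5, so result = 0.5
Checking all 9 assignments confirms none give a value below 0.50.

0.50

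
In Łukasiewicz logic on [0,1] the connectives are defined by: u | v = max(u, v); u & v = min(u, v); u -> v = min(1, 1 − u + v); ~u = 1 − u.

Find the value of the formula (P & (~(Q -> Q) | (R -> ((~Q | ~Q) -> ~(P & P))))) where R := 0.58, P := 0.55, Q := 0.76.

(Q -> Q): min(1, 1 − 0.76 + 0.76) = 1
~(Q -> Q): Łukasiewicz ¬ gives 1 − 1 = 0
~Q: Łukasiewicz ¬ gives 1 − 0.76 = 0.24
~Q: Łukasiewicz ¬ gives 1 − 0.76 = 0.24
(~Q | ~Q) = max(0.24, 0.24) = 0.24
(P & P) = min(0.55, 0.55) = 0.55
~(P & P): Łukasiewicz ¬ gives 1 − 0.55 = 0.45
((~Q | ~Q) -> ~(P & P)): min(1, 1 − 0.24 + 0.45) = 1
(R -> ((~Q | ~Q) -> ~(P & P))): min(1, 1 − 0.58 + 1) = 1
(~(Q -> Q) | (R -> ((~Q | ~Q) -> ~(P & P)))) = max(0, 1) = 1
(P & (~(Q -> Q) | (R -> ((~Q | ~Q) -> ~(P & P))))) = min(0.55, 1) = 0.55

0.55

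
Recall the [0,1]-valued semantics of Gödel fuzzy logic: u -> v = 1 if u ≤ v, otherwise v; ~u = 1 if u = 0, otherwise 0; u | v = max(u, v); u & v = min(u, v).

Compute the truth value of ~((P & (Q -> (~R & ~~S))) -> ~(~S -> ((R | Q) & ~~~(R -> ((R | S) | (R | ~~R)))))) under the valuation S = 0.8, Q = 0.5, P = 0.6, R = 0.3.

~R: Gödel ¬ of 0.3 = 0 (operand ≠ 0)
~S: Gödel ¬ of 0.8 = 0 (operand ≠ 0)
~~S: Gödel ¬ of 0 = 1 (operand is 0)
(~R & ~~S) = min(0, 1) = 0
(Q -> (~R & ~~S)): 0.5 > 0, so result = 0
(P & (Q -> (~R & ~~S))) = min(0.6, 0) = 0
~S: Gödel ¬ of 0.8 = 0 (operand ≠ 0)
(R | Q) = max(0.3, 0.5) = 0.5
(R | S) = max(0.3, 0.8) = 0.8
~R: Gödel ¬ of 0.3 = 0 (operand ≠ 0)
~~R: Gödel ¬ of 0 = 1 (operand is 0)
(R | ~~R) = max(0.3, 1) = 1
((R | S) | (R | ~~R)) = max(0.8, 1) = 1
(R -> ((R | S) | (R | ~~R))): 0.3 ≤ 1, so result = 1
~(R -> ((R | S) | (R | ~~R))): Gödel ¬ of 1 = 0 (operand ≠ 0)
~~(R -> ((R | S) | (R | ~~R))): Gödel ¬ of 0 = 1 (operand is 0)
~~~(R -> ((R | S) | (R | ~~R))): Gödel ¬ of 1 = 0 (operand ≠ 0)
((R | Q) & ~~~(R -> ((R | S) | (R | ~~R)))) = min(0.5, 0) = 0
(~S -> ((R | Q) & ~~~(R -> ((R | S) | (R | ~~R))))): 0 ≤ 0, so result = 1
~(~S -> ((R | Q) & ~~~(R -> ((R | S) | (R | ~~R))))): Gödel ¬ of 1 = 0 (operand ≠ 0)
((P & (Q -> (~R & ~~S))) -> ~(~S -> ((R | Q) & ~~~(R -> ((R | S) | (R | ~~R)))))): 0 ≤ 0, so result = 1
~((P & (Q -> (~R & ~~S))) -> ~(~S -> ((R | Q) & ~~~(R -> ((R | S) | (R | ~~R)))))): Gödel ¬ of 1 = 0 (operand ≠ 0)

0.00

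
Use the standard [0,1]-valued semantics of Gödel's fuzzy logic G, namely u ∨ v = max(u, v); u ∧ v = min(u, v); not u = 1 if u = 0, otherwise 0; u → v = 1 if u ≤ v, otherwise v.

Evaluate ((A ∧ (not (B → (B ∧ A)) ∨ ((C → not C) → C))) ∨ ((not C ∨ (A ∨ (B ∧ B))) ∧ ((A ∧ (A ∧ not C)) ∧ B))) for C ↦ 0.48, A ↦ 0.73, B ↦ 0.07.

(B ∧ A) = min(0.07, 0.73) = 0.07
(B → (B ∧ A)): 0.07 ≤ 0.07, so result = 1
not (B → (B ∧ A)): Gödel ¬ of 1 = 0 (operand ≠ 0)
not C: Gödel ¬ of 0.48 = 0 (operand ≠ 0)
(C → not C): 0.48 > 0, so result = 0
((C → not C) → C): 0 ≤ 0.48, so result = 1
(not (B → (B ∧ A)) ∨ ((C → not C) → C)) = max(0, 1) = 1
(A ∧ (not (B → (B ∧ A)) ∨ ((C → not C) → C))) = min(0.73, 1) = 0.73
not C: Gödel ¬ of 0.48 = 0 (operand ≠ 0)
(B ∧ B) = min(0.07, 0.07) = 0.07
(A ∨ (B ∧ B)) = max(0.73, 0.07) = 0.73
(not C ∨ (A ∨ (B ∧ B))) = max(0, 0.73) = 0.73
not C: Gödel ¬ of 0.48 = 0 (operand ≠ 0)
(A ∧ not C) = min(0.73, 0) = 0
(A ∧ (A ∧ not C)) = min(0.73, 0) = 0
((A ∧ (A ∧ not C)) ∧ B) = min(0, 0.07) = 0
((not C ∨ (A ∨ (B ∧ B))) ∧ ((A ∧ (A ∧ not C)) ∧ B)) = min(0.73, 0) = 0
((A ∧ (not (B → (B ∧ A)) ∨ ((C → not C) → C))) ∨ ((not C ∨ (A ∨ (B ∧ B))) ∧ ((A ∧ (A ∧ not C)) ∧ B))) = max(0.73, 0) = 0.73

0.73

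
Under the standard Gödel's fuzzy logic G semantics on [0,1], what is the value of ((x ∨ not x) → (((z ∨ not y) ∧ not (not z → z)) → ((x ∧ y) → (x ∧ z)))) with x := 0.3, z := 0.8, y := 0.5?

not x: Gödel ¬ of 0.3 = 0 (operand ≠ 0)
(x ∨ not x) = max(0.3, 0) = 0.3
not y: Gödel ¬ of 0.5 = 0 (operand ≠ 0)
(z ∨ not y) = max(0.8, 0) = 0.8
not z: Gödel ¬ of 0.8 = 0 (operand ≠ 0)
(not z → z): 0 ≤ 0.8, so result = 1
not (not z → z): Gödel ¬ of 1 = 0 (operand ≠ 0)
((z ∨ not y) ∧ not (not z → z)) = min(0.8, 0) = 0
(x ∧ y) = min(0.3, 0.5) = 0.3
(x ∧ z) = min(0.3, 0.8) = 0.3
((x ∧ y) → (x ∧ z)): 0.3 ≤ 0.3, so result = 1
(((z ∨ not y) ∧ not (not z → z)) → ((x ∧ y) → (x ∧ z))): 0 ≤ 1, so result = 1
((x ∨ not x) → (((z ∨ not y) ∧ not (not z → z)) → ((x ∧ y) → (x ∧ z)))): 0.3 ≤ 1, so result = 1

1.00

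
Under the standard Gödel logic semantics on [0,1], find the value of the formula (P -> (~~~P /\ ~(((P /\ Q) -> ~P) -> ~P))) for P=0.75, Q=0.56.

~P: Gödel ¬ of 0.75 = 0 (operand ≠ 0)
~~P: Gödel ¬ of 0 = 1 (operand is 0)
~~~P: Gödel ¬ of 1 = 0 (operand ≠ 0)
(P /\ Q) = min(0.75, 0.56) = 0.56
~P: Gödel ¬ of 0.75 = 0 (operand ≠ 0)
((P /\ Q) -> ~P): 0.56 > 0, so result = 0
~P: Gödel ¬ of 0.75 = 0 (operand ≠ 0)
(((P /\ Q) -> ~P) -> ~P): 0 ≤ 0, so result = 1
~(((P /\ Q) -> ~P) -> ~P): Gödel ¬ of 1 = 0 (operand ≠ 0)
(~~~P /\ ~(((P /\ Q) -> ~P) -> ~P)) = min(0, 0) = 0
(P -> (~~~P /\ ~(((P /\ Q) -> ~P) -> ~P))): 0.75 > 0, so result = 0

0.00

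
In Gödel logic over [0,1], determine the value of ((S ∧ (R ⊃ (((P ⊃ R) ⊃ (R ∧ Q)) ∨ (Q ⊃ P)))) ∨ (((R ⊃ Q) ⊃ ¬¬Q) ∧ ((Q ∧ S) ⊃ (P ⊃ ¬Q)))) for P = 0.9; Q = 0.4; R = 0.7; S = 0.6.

(P ⊃ R): 0.9 > 0.7, so result = 0.7
(R ∧ Q) = min(0.7, 0.4) = 0.4
((P ⊃ R) ⊃ (R ∧ Q)): 0.7 > 0.4, so result = 0.4
(Q ⊃ P): 0.4 ≤ 0.9, so result = 1
(((P ⊃ R) ⊃ (R ∧ Q)) ∨ (Q ⊃ P)) = max(0.4, 1) = 1
(R ⊃ (((P ⊃ R) ⊃ (R ∧ Q)) ∨ (Q ⊃ P))): 0.7 ≤ 1, so result = 1
(S ∧ (R ⊃ (((P ⊃ R) ⊃ (R ∧ Q)) ∨ (Q ⊃ P)))) = min(0.6, 1) = 0.6
(R ⊃ Q): 0.7 > 0.4, so result = 0.4
¬Q: Gödel ¬ of 0.4 = 0 (operand ≠ 0)
¬¬Q: Gödel ¬ of 0 = 1 (operand is 0)
((R ⊃ Q) ⊃ ¬¬Q): 0.4 ≤ 1, so result = 1
(Q ∧ S) = min(0.4, 0.6) = 0.4
¬Q: Gödel ¬ of 0.4 = 0 (operand ≠ 0)
(P ⊃ ¬Q): 0.9 > 0, so result = 0
((Q ∧ S) ⊃ (P ⊃ ¬Q)): 0.4 > 0, so result = 0
(((R ⊃ Q) ⊃ ¬¬Q) ∧ ((Q ∧ S) ⊃ (P ⊃ ¬Q))) = min(1, 0) = 0
((S ∧ (R ⊃ (((P ⊃ R) ⊃ (R ∧ Q)) ∨ (Q ⊃ P)))) ∨ (((R ⊃ Q) ⊃ ¬¬Q) ∧ ((Q ∧ S) ⊃ (P ⊃ ¬Q)))) = max(0.6, 0) = 0.6

0.60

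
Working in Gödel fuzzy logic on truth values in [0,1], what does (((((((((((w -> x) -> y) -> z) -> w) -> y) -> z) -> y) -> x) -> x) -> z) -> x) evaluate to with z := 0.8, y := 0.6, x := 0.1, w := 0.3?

0.10

(w -> x): 0.3 > 0.1, so result = 0.1
((w -> x) -> y): 0.1 ≤ 0.6, so result = 1
(((w -> x) -> y) -> z): 1 > 0.8, so result = 0.8
((((w -> x) -> y) -> z) -> w): 0.8 > 0.3, so result = 0.3
(((((w -> x) -> y) -> z) -> w) -> y): 0.3 ≤ 0.6, so result = 1
((((((w -> x) -> y) -> z) -> w) -> y) -> z): 1 > 0.8, so result = 0.8
(((((((w -> x) -> y) -> z) -> w) -> y) -> z) -> y): 0.8 > 0.6, so result = 0.6
((((((((w -> x) -> y) -> z) -> w) -> y) -> z) -> y) -> x): 0.6 > 0.1, so result = 0.1
(((((((((w -> x) -> y) -> z) -> w) -> y) -> z) -> y) -> x) -> x): 0.1 ≤ 0.1, so result = 1
((((((((((w -> x) -> y) -> z) -> w) -> y) -> z) -> y) -> x) -> x) -> z): 1 > 0.8, so result = 0.8
(((((((((((w -> x) -> y) -> z) -> w) -> y) -> z) -> y) -> x) -> x) -> z) -> x): 0.8 > 0.1, so result = 0.1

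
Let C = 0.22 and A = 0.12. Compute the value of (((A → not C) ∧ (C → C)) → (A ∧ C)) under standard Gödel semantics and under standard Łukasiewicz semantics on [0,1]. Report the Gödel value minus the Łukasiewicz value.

Gödel evaluation:
  not C: Gödel ¬ of 0.22 = 0 (operand ≠ 0)
  (A → not C): 0.12 > 0, so result = 0
  (C → C): 0.22 ≤ 0.22, so result = 1
  ((A → not C) ∧ (C → C)) = min(0, 1) = 0
  (A ∧ C) = min(0.12, 0.22) = 0.12
  (((A → not C) ∧ (C → C)) → (A ∧ C)): 0 ≤ 0.12, so result = 1
  Gödel value = 1
Łukasiewicz evaluation:
  not C: Łukasiewicz ¬ gives 1 − 0.22 = 0.78
  (A → not C): min(1, 1 − 0.12 + 0.78) = 1
  (C → C): min(1, 1 − 0.22 + 0.22) = 1
  ((A → not C) ∧ (C → C)) = min(1, 1) = 1
  (A ∧ C) = min(0.12, 0.22) = 0.12
  (((A → not C) ∧ (C → C)) → (A ∧ C)): min(1, 1 − 1 + 0.12) = 0.12
  Łukasiewicz value = 0.12
Difference: 1 − 0.12 = 0.88

0.88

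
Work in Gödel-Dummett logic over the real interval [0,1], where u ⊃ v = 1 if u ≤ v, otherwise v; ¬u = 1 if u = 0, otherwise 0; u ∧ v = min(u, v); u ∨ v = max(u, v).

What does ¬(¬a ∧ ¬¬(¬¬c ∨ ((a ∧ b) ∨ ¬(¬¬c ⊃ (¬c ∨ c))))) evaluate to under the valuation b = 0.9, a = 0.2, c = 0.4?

¬a: Gödel ¬ of 0.2 = 0 (operand ≠ 0)
¬c: Gödel ¬ of 0.4 = 0 (operand ≠ 0)
¬¬c: Gödel ¬ of 0 = 1 (operand is 0)
(a ∧ b) = min(0.2, 0.9) = 0.2
¬c: Gödel ¬ of 0.4 = 0 (operand ≠ 0)
¬¬c: Gödel ¬ of 0 = 1 (operand is 0)
¬c: Gödel ¬ of 0.4 = 0 (operand ≠ 0)
(¬c ∨ c) = max(0, 0.4) = 0.4
(¬¬c ⊃ (¬c ∨ c)): 1 > 0.4, so result = 0.4
¬(¬¬c ⊃ (¬c ∨ c)): Gödel ¬ of 0.4 = 0 (operand ≠ 0)
((a ∧ b) ∨ ¬(¬¬c ⊃ (¬c ∨ c))) = max(0.2, 0) = 0.2
(¬¬c ∨ ((a ∧ b) ∨ ¬(¬¬c ⊃ (¬c ∨ c)))) = max(1, 0.2) = 1
¬(¬¬c ∨ ((a ∧ b) ∨ ¬(¬¬c ⊃ (¬c ∨ c)))): Gödel ¬ of 1 = 0 (operand ≠ 0)
¬¬(¬¬c ∨ ((a ∧ b) ∨ ¬(¬¬c ⊃ (¬c ∨ c)))): Gödel ¬ of 0 = 1 (operand is 0)
(¬a ∧ ¬¬(¬¬c ∨ ((a ∧ b) ∨ ¬(¬¬c ⊃ (¬c ∨ c))))) = min(0, 1) = 0
¬(¬a ∧ ¬¬(¬¬c ∨ ((a ∧ b) ∨ ¬(¬¬c ⊃ (¬c ∨ c))))): Gödel ¬ of 0 = 1 (operand is 0)

1.00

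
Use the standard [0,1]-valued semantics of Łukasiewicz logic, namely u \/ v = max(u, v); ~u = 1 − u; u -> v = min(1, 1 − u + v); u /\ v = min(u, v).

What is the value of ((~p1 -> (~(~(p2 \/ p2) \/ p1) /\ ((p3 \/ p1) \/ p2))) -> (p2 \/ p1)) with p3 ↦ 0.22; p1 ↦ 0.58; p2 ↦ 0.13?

~p1: Łukasiewicz ¬ gives 1 − 0.58 = 0.42
(p2 \/ p2) = max(0.13, 0.13) = 0.13
~(p2 \/ p2): Łukasiewicz ¬ gives 1 − 0.13 = 0.87
(~(p2 \/ p2) \/ p1) = max(0.87, 0.58) = 0.87
~(~(p2 \/ p2) \/ p1): Łukasiewicz ¬ gives 1 − 0.87 = 0.13
(p3 \/ p1) = max(0.22, 0.58) = 0.58
((p3 \/ p1) \/ p2) = max(0.58, 0.13) = 0.58
(~(~(p2 \/ p2) \/ p1) /\ ((p3 \/ p1) \/ p2)) = min(0.13, 0.58) = 0.13
(~p1 -> (~(~(p2 \/ p2) \/ p1) /\ ((p3 \/ p1) \/ p2))): min(1, 1 − 0.42 + 0.13) = 0.71
(p2 \/ p1) = max(0.13, 0.58) = 0.58
((~p1 -> (~(~(p2 \/ p2) \/ p1) /\ ((p3 \/ p1) \/ p2))) -> (p2 \/ p1)): min(1, 1 − 0.71 + 0.58) = 0.87

0.87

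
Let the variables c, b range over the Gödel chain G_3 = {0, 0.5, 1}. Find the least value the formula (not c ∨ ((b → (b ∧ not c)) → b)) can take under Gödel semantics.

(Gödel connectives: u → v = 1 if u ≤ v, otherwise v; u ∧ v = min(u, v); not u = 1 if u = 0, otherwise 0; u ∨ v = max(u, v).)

0.00

The minimum is attained at c = 0.5, b = 0:
  not c: Gödel ¬ of 0.5 = 0 (operand ≠ 0)
  not c: Gödel ¬ of 0.5 = 0 (operand ≠ 0)
  (b ∧ not c) = min(0, 0) = 0
  (b → (b ∧ not c)): 0 ≤ 0, so result = 1
  ((b → (b ∧ not c)) → b): 1 > 0, so result = 0
  (not c ∨ ((b → (b ∧ not c)) → b)) = max(0, 0) = 0
Checking all 9 assignments confirms none give a value below 0.00.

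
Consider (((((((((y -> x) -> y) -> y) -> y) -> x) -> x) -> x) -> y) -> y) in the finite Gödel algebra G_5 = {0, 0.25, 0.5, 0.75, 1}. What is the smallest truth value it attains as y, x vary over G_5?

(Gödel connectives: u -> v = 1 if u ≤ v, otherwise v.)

The minimum is attained at y = 0.25, x = 0:
  (y -> x): 0.25 > 0, so result = 0
  ((y -> x) -> y): 0 ≤ 0.25, so result = 1
  (((y -> x) -> y) -> y): 1 > 0.25, so result = 0.25
  ((((y -> x) -> y) -> y) -> y): 0.25 ≤ 0.25, so result = 1
  (((((y -> x) -> y) -> y) -> y) -> x): 1 > 0, so result = 0
  ((((((y -> x) -> y) -> y) -> y) -> x) -> x): 0 ≤ 0, so result = 1
  (((((((y -> x) -> y) -> y) -> y) -> x) -> x) -> x): 1 > 0, so result = 0
  ((((((((y -> x) -> y) -> y) -> y) -> x) -> x) -> x) -> y): 0 ≤ 0.25, so result = 1
  (((((((((y -> x) -> y) -> y) -> y) -> x) -> x) -> x) -> y) -> y): 1 > 0.25, so result = 0.25
Checking all 25 assignments confirms none give a value below 0.25.

0.25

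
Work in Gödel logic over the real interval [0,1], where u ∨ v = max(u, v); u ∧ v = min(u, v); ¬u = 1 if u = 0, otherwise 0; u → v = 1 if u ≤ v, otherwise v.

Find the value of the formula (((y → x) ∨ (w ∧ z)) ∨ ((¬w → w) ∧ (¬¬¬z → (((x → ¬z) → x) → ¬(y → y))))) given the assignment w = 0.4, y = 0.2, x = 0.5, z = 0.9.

(y → x): 0.2 ≤ 0.5, so result = 1
(w ∧ z) = min(0.4, 0.9) = 0.4
((y → x) ∨ (w ∧ z)) = max(1, 0.4) = 1
¬w: Gödel ¬ of 0.4 = 0 (operand ≠ 0)
(¬w → w): 0 ≤ 0.4, so result = 1
¬z: Gödel ¬ of 0.9 = 0 (operand ≠ 0)
¬¬z: Gödel ¬ of 0 = 1 (operand is 0)
¬¬¬z: Gödel ¬ of 1 = 0 (operand ≠ 0)
¬z: Gödel ¬ of 0.9 = 0 (operand ≠ 0)
(x → ¬z): 0.5 > 0, so result = 0
((x → ¬z) → x): 0 ≤ 0.5, so result = 1
(y → y): 0.2 ≤ 0.2, so result = 1
¬(y → y): Gödel ¬ of 1 = 0 (operand ≠ 0)
(((x → ¬z) → x) → ¬(y → y)): 1 > 0, so result = 0
(¬¬¬z → (((x → ¬z) → x) → ¬(y → y))): 0 ≤ 0, so result = 1
((¬w → w) ∧ (¬¬¬z → (((x → ¬z) → x) → ¬(y → y)))) = min(1, 1) = 1
(((y → x) ∨ (w ∧ z)) ∨ ((¬w → w) ∧ (¬¬¬z → (((x → ¬z) → x) → ¬(y → y))))) = max(1, 1) = 1

1.00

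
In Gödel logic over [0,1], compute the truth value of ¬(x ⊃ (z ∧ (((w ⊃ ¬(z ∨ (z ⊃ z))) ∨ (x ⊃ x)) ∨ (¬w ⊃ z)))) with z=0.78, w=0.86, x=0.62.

0.00

(z ⊃ z): 0.78 ≤ 0.78, so result = 1
(z ∨ (z ⊃ z)) = max(0.78, 1) = 1
¬(z ∨ (z ⊃ z)): Gödel ¬ of 1 = 0 (operand ≠ 0)
(w ⊃ ¬(z ∨ (z ⊃ z))): 0.86 > 0, so result = 0
(x ⊃ x): 0.62 ≤ 0.62, so result = 1
((w ⊃ ¬(z ∨ (z ⊃ z))) ∨ (x ⊃ x)) = max(0, 1) = 1
¬w: Gödel ¬ of 0.86 = 0 (operand ≠ 0)
(¬w ⊃ z): 0 ≤ 0.78, so result = 1
(((w ⊃ ¬(z ∨ (z ⊃ z))) ∨ (x ⊃ x)) ∨ (¬w ⊃ z)) = max(1, 1) = 1
(z ∧ (((w ⊃ ¬(z ∨ (z ⊃ z))) ∨ (x ⊃ x)) ∨ (¬w ⊃ z))) = min(0.78, 1) = 0.78
(x ⊃ (z ∧ (((w ⊃ ¬(z ∨ (z ⊃ z))) ∨ (x ⊃ x)) ∨ (¬w ⊃ z)))): 0.62 ≤ 0.78, so result = 1
¬(x ⊃ (z ∧ (((w ⊃ ¬(z ∨ (z ⊃ z))) ∨ (x ⊃ x)) ∨ (¬w ⊃ z)))): Gödel ¬ of 1 = 0 (operand ≠ 0)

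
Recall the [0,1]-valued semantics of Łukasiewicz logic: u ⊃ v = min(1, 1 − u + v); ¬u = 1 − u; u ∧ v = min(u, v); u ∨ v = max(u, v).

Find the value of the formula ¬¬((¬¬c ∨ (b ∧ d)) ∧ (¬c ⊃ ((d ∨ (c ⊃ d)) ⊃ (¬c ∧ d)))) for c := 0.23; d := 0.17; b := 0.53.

¬c: Łukasiewicz ¬ gives 1 − 0.23 = 0.77
¬¬c: Łukasiewicz ¬ gives 1 − 0.77 = 0.23
(b ∧ d) = min(0.53, 0.17) = 0.17
(¬¬c ∨ (b ∧ d)) = max(0.23, 0.17) = 0.23
¬c: Łukasiewicz ¬ gives 1 − 0.23 = 0.77
(c ⊃ d): min(1, 1 − 0.23 + 0.17) = 0.94
(d ∨ (c ⊃ d)) = max(0.17, 0.94) = 0.94
¬c: Łukasiewicz ¬ gives 1 − 0.23 = 0.77
(¬c ∧ d) = min(0.77, 0.17) = 0.17
((d ∨ (c ⊃ d)) ⊃ (¬c ∧ d)): min(1, 1 − 0.94 + 0.17) = 0.23
(¬c ⊃ ((d ∨ (c ⊃ d)) ⊃ (¬c ∧ d))): min(1, 1 − 0.77 + 0.23) = 0.46
((¬¬c ∨ (b ∧ d)) ∧ (¬c ⊃ ((d ∨ (c ⊃ d)) ⊃ (¬c ∧ d)))) = min(0.23, 0.46) = 0.23
¬((¬¬c ∨ (b ∧ d)) ∧ (¬c ⊃ ((d ∨ (c ⊃ d)) ⊃ (¬c ∧ d)))): Łukasiewicz ¬ gives 1 − 0.23 = 0.77
¬¬((¬¬c ∨ (b ∧ d)) ∧ (¬c ⊃ ((d ∨ (c ⊃ d)) ⊃ (¬c ∧ d)))): Łukasiewicz ¬ gives 1 − 0.77 = 0.23

0.23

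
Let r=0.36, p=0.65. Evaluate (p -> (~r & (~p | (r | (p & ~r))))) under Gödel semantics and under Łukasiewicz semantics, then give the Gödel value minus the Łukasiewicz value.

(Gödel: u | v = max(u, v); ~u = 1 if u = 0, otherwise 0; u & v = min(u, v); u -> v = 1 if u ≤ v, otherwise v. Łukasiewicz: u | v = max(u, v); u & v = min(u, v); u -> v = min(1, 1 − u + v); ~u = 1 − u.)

Gödel evaluation:
  ~r: Gödel ¬ of 0.36 = 0 (operand ≠ 0)
  ~p: Gödel ¬ of 0.65 = 0 (operand ≠ 0)
  ~r: Gödel ¬ of 0.36 = 0 (operand ≠ 0)
  (p & ~r) = min(0.65, 0) = 0
  (r | (p & ~r)) = max(0.36, 0) = 0.36
  (~p | (r | (p & ~r))) = max(0, 0.36) = 0.36
  (~r & (~p | (r | (p & ~r)))) = min(0, 0.36) = 0
  (p -> (~r & (~p | (r | (p & ~r))))): 0.65 > 0, so result = 0
  Gödel value = 0
Łukasiewicz evaluation:
  ~r: Łukasiewicz ¬ gives 1 − 0.36 = 0.64
  ~p: Łukasiewicz ¬ gives 1 − 0.65 = 0.35
  ~r: Łukasiewicz ¬ gives 1 − 0.36 = 0.64
  (p & ~r) = min(0.65, 0.64) = 0.64
  (r | (p & ~r)) = max(0.36, 0.64) = 0.64
  (~p | (r | (p & ~r))) = max(0.35, 0.64) = 0.64
  (~r & (~p | (r | (p & ~r)))) = min(0.64, 0.64) = 0.64
  (p -> (~r & (~p | (r | (p & ~r))))): min(1, 1 − 0.65 + 0.64) = 0.99
  Łukasiewicz value = 0.99
Difference: 0 − 0.99 = -0.99

-0.99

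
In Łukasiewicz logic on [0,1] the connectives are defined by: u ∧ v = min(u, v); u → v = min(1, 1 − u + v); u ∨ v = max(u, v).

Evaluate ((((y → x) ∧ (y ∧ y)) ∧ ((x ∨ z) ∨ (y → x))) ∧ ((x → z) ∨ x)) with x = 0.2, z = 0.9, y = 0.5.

(y → x): min(1, 1 − 0.5 + 0.2) = 0.7
(y ∧ y) = min(0.5, 0.5) = 0.5
((y → x) ∧ (y ∧ y)) = min(0.7, 0.5) = 0.5
(x ∨ z) = max(0.2, 0.9) = 0.9
(y → x): min(1, 1 − 0.5 + 0.2) = 0.7
((x ∨ z) ∨ (y → x)) = max(0.9, 0.7) = 0.9
(((y → x) ∧ (y ∧ y)) ∧ ((x ∨ z) ∨ (y → x))) = min(0.5, 0.9) = 0.5
(x → z): min(1, 1 − 0.2 + 0.9) = 1
((x → z) ∨ x) = max(1, 0.2) = 1
((((y → x) ∧ (y ∧ y)) ∧ ((x ∨ z) ∨ (y → x))) ∧ ((x → z) ∨ x)) = min(0.5, 1) = 0.5

0.50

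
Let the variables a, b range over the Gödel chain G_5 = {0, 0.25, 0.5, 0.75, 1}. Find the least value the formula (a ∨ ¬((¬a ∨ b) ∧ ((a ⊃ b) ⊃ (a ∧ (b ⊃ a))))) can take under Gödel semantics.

0.25

The minimum is attained at a = 0.25, b = 0.25:
  ¬a: Gödel ¬ of 0.25 = 0 (operand ≠ 0)
  (¬a ∨ b) = max(0, 0.25) = 0.25
  (a ⊃ b): 0.25 ≤ 0.25, so result = 1
  (b ⊃ a): 0.25 ≤ 0.25, so result = 1
  (a ∧ (b ⊃ a)) = min(0.25, 1) = 0.25
  ((a ⊃ b) ⊃ (a ∧ (b ⊃ a))): 1 > 0.25, so result = 0.25
  ((¬a ∨ b) ∧ ((a ⊃ b) ⊃ (a ∧ (b ⊃ a)))) = min(0.25, 0.25) = 0.25
  ¬((¬a ∨ b) ∧ ((a ⊃ b) ⊃ (a ∧ (b ⊃ a)))): Gödel ¬ of 0.25 = 0 (operand ≠ 0)
  (a ∨ ¬((¬a ∨ b) ∧ ((a ⊃ b) ⊃ (a ∧ (b ⊃ a))))) = max(0.25, 0) = 0.25
Checking all 25 assignments confirms none give a value below 0.25.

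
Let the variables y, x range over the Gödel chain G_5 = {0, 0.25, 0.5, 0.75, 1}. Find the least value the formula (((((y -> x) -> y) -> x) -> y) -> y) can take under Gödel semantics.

The minimum is attained at y = 0.25, x = 0:
  (y -> x): 0.25 > 0, so result = 0
  ((y -> x) -> y): 0 ≤ 0.25, so result = 1
  (((y -> x) -> y) -> x): 1 > 0, so result = 0
  ((((y -> x) -> y) -> x) -> y): 0 ≤ 0.25, so result = 1
  (((((y -> x) -> y) -> x) -> y) -> y): 1 > 0.25, so result = 0.25
Checking all 25 assignments confirms none give a value below 0.25.

0.25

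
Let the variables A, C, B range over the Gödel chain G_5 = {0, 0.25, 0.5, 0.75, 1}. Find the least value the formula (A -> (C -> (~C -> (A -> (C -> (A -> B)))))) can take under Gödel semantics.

1.00

Every assignment gives 1. For instance at A = 0, C = 0, B = 0:
  ~C: Gödel ¬ of 0 = 1 (operand is 0)
  (A -> B): 0 ≤ 0, so result = 1
  (C -> (A -> B)): 0 ≤ 1, so result = 1
  (A -> (C -> (A -> B))): 0 ≤ 1, so result = 1
  (~C -> (A -> (C -> (A -> B)))): 1 ≤ 1, so result = 1
  (C -> (~C -> (A -> (C -> (A -> B))))): 0 ≤ 1, so result = 1
  (A -> (C -> (~C -> (A -> (C -> (A -> B)))))): 0 ≤ 1, so result = 1
All 125 assignments give value 1 — the formula is a G_5-tautology.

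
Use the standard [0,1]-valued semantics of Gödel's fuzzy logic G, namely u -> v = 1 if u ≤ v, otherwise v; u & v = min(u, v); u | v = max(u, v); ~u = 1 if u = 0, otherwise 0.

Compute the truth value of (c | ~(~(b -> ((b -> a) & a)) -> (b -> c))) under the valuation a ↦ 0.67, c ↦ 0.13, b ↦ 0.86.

0.13

(b -> a): 0.86 > 0.67, so result = 0.67
((b -> a) & a) = min(0.67, 0.67) = 0.67
(b -> ((b -> a) & a)): 0.86 > 0.67, so result = 0.67
~(b -> ((b -> a) & a)): Gödel ¬ of 0.67 = 0 (operand ≠ 0)
(b -> c): 0.86 > 0.13, so result = 0.13
(~(b -> ((b -> a) & a)) -> (b -> c)): 0 ≤ 0.13, so result = 1
~(~(b -> ((b -> a) & a)) -> (b -> c)): Gödel ¬ of 1 = 0 (operand ≠ 0)
(c | ~(~(b -> ((b -> a) & a)) -> (b -> c))) = max(0.13, 0) = 0.13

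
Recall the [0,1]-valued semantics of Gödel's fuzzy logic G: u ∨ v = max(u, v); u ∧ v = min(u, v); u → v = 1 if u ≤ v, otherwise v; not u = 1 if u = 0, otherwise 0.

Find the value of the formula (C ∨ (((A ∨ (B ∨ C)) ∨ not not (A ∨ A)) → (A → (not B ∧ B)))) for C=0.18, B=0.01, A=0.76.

0.18

(B ∨ C) = max(0.01, 0.18) = 0.18
(A ∨ (B ∨ C)) = max(0.76, 0.18) = 0.76
(A ∨ A) = max(0.76, 0.76) = 0.76
not (A ∨ A): Gödel ¬ of 0.76 = 0 (operand ≠ 0)
not not (A ∨ A): Gödel ¬ of 0 = 1 (operand is 0)
((A ∨ (B ∨ C)) ∨ not not (A ∨ A)) = max(0.76, 1) = 1
not B: Gödel ¬ of 0.01 = 0 (operand ≠ 0)
(not B ∧ B) = min(0, 0.01) = 0
(A → (not B ∧ B)): 0.76 > 0, so result = 0
(((A ∨ (B ∨ C)) ∨ not not (A ∨ A)) → (A → (not B ∧ B))): 1 > 0, so result = 0
(C ∨ (((A ∨ (B ∨ C)) ∨ not not (A ∨ A)) → (A → (not B ∧ B)))) = max(0.18, 0) = 0.18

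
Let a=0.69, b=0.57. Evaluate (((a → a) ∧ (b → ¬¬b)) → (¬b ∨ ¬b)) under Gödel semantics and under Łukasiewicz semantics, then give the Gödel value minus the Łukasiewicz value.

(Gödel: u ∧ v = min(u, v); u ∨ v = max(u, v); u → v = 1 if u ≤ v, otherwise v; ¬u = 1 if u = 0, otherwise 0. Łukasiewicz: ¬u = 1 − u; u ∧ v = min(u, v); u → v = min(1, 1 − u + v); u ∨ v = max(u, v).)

-0.43

Gödel evaluation:
  (a → a): 0.69 ≤ 0.69, so result = 1
  ¬b: Gödel ¬ of 0.57 = 0 (operand ≠ 0)
  ¬¬b: Gödel ¬ of 0 = 1 (operand is 0)
  (b → ¬¬b): 0.57 ≤ 1, so result = 1
  ((a → a) ∧ (b → ¬¬b)) = min(1, 1) = 1
  ¬b: Gödel ¬ of 0.57 = 0 (operand ≠ 0)
  ¬b: Gödel ¬ of 0.57 = 0 (operand ≠ 0)
  (¬b ∨ ¬b) = max(0, 0) = 0
  (((a → a) ∧ (b → ¬¬b)) → (¬b ∨ ¬b)): 1 > 0, so result = 0
  Gödel value = 0
Łukasiewicz evaluation:
  (a → a): min(1, 1 − 0.69 + 0.69) = 1
  ¬b: Łukasiewicz ¬ gives 1 − 0.57 = 0.43
  ¬¬b: Łukasiewicz ¬ gives 1 − 0.43 = 0.57
  (b → ¬¬b): min(1, 1 − 0.57 + 0.57) = 1
  ((a → a) ∧ (b → ¬¬b)) = min(1, 1) = 1
  ¬b: Łukasiewicz ¬ gives 1 − 0.57 = 0.43
  ¬b: Łukasiewicz ¬ gives 1 − 0.57 = 0.43
  (¬b ∨ ¬b) = max(0.43, 0.43) = 0.43
  (((a → a) ∧ (b → ¬¬b)) → (¬b ∨ ¬b)): min(1, 1 − 1 + 0.43) = 0.43
  Łukasiewicz value = 0.43
Difference: 0 − 0.43 = -0.43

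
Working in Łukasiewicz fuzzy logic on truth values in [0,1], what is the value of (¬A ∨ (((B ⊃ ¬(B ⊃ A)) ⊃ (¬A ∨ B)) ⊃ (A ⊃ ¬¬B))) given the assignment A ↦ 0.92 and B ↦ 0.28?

¬A: Łukasiewicz ¬ gives 1 − 0.92 = 0.08
(B ⊃ A): min(1, 1 − 0.28 + 0.92) = 1
¬(B ⊃ A): Łukasiewicz ¬ gives 1 − 1 = 0
(B ⊃ ¬(B ⊃ A)): min(1, 1 − 0.28 + 0) = 0.72
¬A: Łukasiewicz ¬ gives 1 − 0.92 = 0.08
(¬A ∨ B) = max(0.08, 0.28) = 0.28
((B ⊃ ¬(B ⊃ A)) ⊃ (¬A ∨ B)): min(1, 1 − 0.72 + 0.28) = 0.56
¬B: Łukasiewicz ¬ gives 1 − 0.28 = 0.72
¬¬B: Łukasiewicz ¬ gives 1 − 0.72 = 0.28
(A ⊃ ¬¬B): min(1, 1 − 0.92 + 0.28) = 0.36
(((B ⊃ ¬(B ⊃ A)) ⊃ (¬A ∨ B)) ⊃ (A ⊃ ¬¬B)): min(1, 1 − 0.56 + 0.36) = 0.8
(¬A ∨ (((B ⊃ ¬(B ⊃ A)) ⊃ (¬A ∨ B)) ⊃ (A ⊃ ¬¬B))) = max(0.08, 0.8) = 0.8

0.80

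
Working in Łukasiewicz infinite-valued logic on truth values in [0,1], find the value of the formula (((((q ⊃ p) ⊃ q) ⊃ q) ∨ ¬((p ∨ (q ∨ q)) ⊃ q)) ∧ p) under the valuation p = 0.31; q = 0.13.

0.31

(q ⊃ p): min(1, 1 − 0.13 + 0.31) = 1
((q ⊃ p) ⊃ q): min(1, 1 − 1 + 0.13) = 0.13
(((q ⊃ p) ⊃ q) ⊃ q): min(1, 1 − 0.13 + 0.13) = 1
(q ∨ q) = max(0.13, 0.13) = 0.13
(p ∨ (q ∨ q)) = max(0.31, 0.13) = 0.31
((p ∨ (q ∨ q)) ⊃ q): min(1, 1 − 0.31 + 0.13) = 0.82
¬((p ∨ (q ∨ q)) ⊃ q): Łukasiewicz ¬ gives 1 − 0.82 = 0.18
((((q ⊃ p) ⊃ q) ⊃ q) ∨ ¬((p ∨ (q ∨ q)) ⊃ q)) = max(1, 0.18) = 1
(((((q ⊃ p) ⊃ q) ⊃ q) ∨ ¬((p ∨ (q ∨ q)) ⊃ q)) ∧ p) = min(1, 0.31) = 0.31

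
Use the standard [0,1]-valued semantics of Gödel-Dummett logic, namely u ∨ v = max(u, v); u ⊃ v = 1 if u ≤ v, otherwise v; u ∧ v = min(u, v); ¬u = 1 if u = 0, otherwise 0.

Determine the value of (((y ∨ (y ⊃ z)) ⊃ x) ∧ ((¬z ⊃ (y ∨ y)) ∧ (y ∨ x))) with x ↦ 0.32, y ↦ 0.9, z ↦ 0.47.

0.32

(y ⊃ z): 0.9 > 0.47, so result = 0.47
(y ∨ (y ⊃ z)) = max(0.9, 0.47) = 0.9
((y ∨ (y ⊃ z)) ⊃ x): 0.9 > 0.32, so result = 0.32
¬z: Gödel ¬ of 0.47 = 0 (operand ≠ 0)
(y ∨ y) = max(0.9, 0.9) = 0.9
(¬z ⊃ (y ∨ y)): 0 ≤ 0.9, so result = 1
(y ∨ x) = max(0.9, 0.32) = 0.9
((¬z ⊃ (y ∨ y)) ∧ (y ∨ x)) = min(1, 0.9) = 0.9
(((y ∨ (y ⊃ z)) ⊃ x) ∧ ((¬z ⊃ (y ∨ y)) ∧ (y ∨ x))) = min(0.32, 0.9) = 0.32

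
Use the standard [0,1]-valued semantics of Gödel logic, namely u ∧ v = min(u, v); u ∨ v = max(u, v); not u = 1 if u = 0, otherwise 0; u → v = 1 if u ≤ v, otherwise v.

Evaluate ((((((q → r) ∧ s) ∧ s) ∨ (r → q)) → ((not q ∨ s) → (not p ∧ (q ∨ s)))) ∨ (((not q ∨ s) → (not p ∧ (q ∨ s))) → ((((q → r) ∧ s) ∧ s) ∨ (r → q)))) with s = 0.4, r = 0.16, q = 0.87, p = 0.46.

(q → r): 0.87 > 0.16, so result = 0.16
((q → r) ∧ s) = min(0.16, 0.4) = 0.16
(((q → r) ∧ s) ∧ s) = min(0.16, 0.4) = 0.16
(r → q): 0.16 ≤ 0.87, so result = 1
((((q → r) ∧ s) ∧ s) ∨ (r → q)) = max(0.16, 1) = 1
not q: Gödel ¬ of 0.87 = 0 (operand ≠ 0)
(not q ∨ s) = max(0, 0.4) = 0.4
not p: Gödel ¬ of 0.46 = 0 (operand ≠ 0)
(q ∨ s) = max(0.87, 0.4) = 0.87
(not p ∧ (q ∨ s)) = min(0, 0.87) = 0
((not q ∨ s) → (not p ∧ (q ∨ s))): 0.4 > 0, so result = 0
(((((q → r) ∧ s) ∧ s) ∨ (r → q)) → ((not q ∨ s) → (not p ∧ (q ∨ s)))): 1 > 0, so result = 0
not q: Gödel ¬ of 0.87 = 0 (operand ≠ 0)
(not q ∨ s) = max(0, 0.4) = 0.4
not p: Gödel ¬ of 0.46 = 0 (operand ≠ 0)
(q ∨ s) = max(0.87, 0.4) = 0.87
(not p ∧ (q ∨ s)) = min(0, 0.87) = 0
((not q ∨ s) → (not p ∧ (q ∨ s))): 0.4 > 0, so result = 0
(q → r): 0.87 > 0.16, so result = 0.16
((q → r) ∧ s) = min(0.16, 0.4) = 0.16
(((q → r) ∧ s) ∧ s) = min(0.16, 0.4) = 0.16
(r → q): 0.16 ≤ 0.87, so result = 1
((((q → r) ∧ s) ∧ s) ∨ (r → q)) = max(0.16, 1) = 1
(((not q ∨ s) → (not p ∧ (q ∨ s))) → ((((q → r) ∧ s) ∧ s) ∨ (r → q))): 0 ≤ 1, so result = 1
((((((q → r) ∧ s) ∧ s) ∨ (r → q)) → ((not q ∨ s) → (not p ∧ (q ∨ s)))) ∨ (((not q ∨ s) → (not p ∧ (q ∨ s))) → ((((q → r) ∧ s) ∧ s) ∨ (r → q)))) = max(0, 1) = 1

1.00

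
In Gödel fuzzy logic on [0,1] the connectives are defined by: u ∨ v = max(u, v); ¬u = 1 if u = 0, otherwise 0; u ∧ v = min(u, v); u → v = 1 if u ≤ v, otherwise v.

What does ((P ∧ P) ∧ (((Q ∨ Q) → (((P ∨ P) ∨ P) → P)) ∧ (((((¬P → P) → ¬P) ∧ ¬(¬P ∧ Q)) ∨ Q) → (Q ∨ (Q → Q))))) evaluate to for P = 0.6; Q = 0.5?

0.60

(P ∧ P) = min(0.6, 0.6) = 0.6
(Q ∨ Q) = max(0.5, 0.5) = 0.5
(P ∨ P) = max(0.6, 0.6) = 0.6
((P ∨ P) ∨ P) = max(0.6, 0.6) = 0.6
(((P ∨ P) ∨ P) → P): 0.6 ≤ 0.6, so result = 1
((Q ∨ Q) → (((P ∨ P) ∨ P) → P)): 0.5 ≤ 1, so result = 1
¬P: Gödel ¬ of 0.6 = 0 (operand ≠ 0)
(¬P → P): 0 ≤ 0.6, so result = 1
¬P: Gödel ¬ of 0.6 = 0 (operand ≠ 0)
((¬P → P) → ¬P): 1 > 0, so result = 0
¬P: Gödel ¬ of 0.6 = 0 (operand ≠ 0)
(¬P ∧ Q) = min(0, 0.5) = 0
¬(¬P ∧ Q): Gödel ¬ of 0 = 1 (operand is 0)
(((¬P → P) → ¬P) ∧ ¬(¬P ∧ Q)) = min(0, 1) = 0
((((¬P → P) → ¬P) ∧ ¬(¬P ∧ Q)) ∨ Q) = max(0, 0.5) = 0.5
(Q → Q): 0.5 ≤ 0.5, so result = 1
(Q ∨ (Q → Q)) = max(0.5, 1) = 1
(((((¬P → P) → ¬P) ∧ ¬(¬P ∧ Q)) ∨ Q) → (Q ∨ (Q → Q))): 0.5 ≤ 1, so result = 1
(((Q ∨ Q) → (((P ∨ P) ∨ P) → P)) ∧ (((((¬P → P) → ¬P) ∧ ¬(¬P ∧ Q)) ∨ Q) → (Q ∨ (Q → Q)))) = min(1, 1) = 1
((P ∧ P) ∧ (((Q ∨ Q) → (((P ∨ P) ∨ P) → P)) ∧ (((((¬P → P) → ¬P) ∧ ¬(¬P ∧ Q)) ∨ Q) → (Q ∨ (Q → Q))))) = min(0.6, 1) = 0.6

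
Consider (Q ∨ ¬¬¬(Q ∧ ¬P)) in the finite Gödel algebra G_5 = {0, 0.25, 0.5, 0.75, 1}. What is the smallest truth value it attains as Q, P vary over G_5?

The minimum is attained at Q = 0.25, P = 0:
  ¬P: Gödel ¬ of 0 = 1 (operand is 0)
  (Q ∧ ¬P) = min(0.25, 1) = 0.25
  ¬(Q ∧ ¬P): Gödel ¬ of 0.25 = 0 (operand ≠ 0)
  ¬¬(Q ∧ ¬P): Gödel ¬ of 0 = 1 (operand is 0)
  ¬¬¬(Q ∧ ¬P): Gödel ¬ of 1 = 0 (operand ≠ 0)
  (Q ∨ ¬¬¬(Q ∧ ¬P)) = max(0.25, 0) = 0.25
Checking all 25 assignments confirms none give a value below 0.25.

0.25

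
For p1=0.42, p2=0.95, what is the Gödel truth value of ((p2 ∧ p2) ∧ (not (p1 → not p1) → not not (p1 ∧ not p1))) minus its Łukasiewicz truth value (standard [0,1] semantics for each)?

Gödel evaluation:
  (p2 ∧ p2) = min(0.95, 0.95) = 0.95
  not p1: Gödel ¬ of 0.42 = 0 (operand ≠ 0)
  (p1 → not p1): 0.42 > 0, so result = 0
  not (p1 → not p1): Gödel ¬ of 0 = 1 (operand is 0)
  not p1: Gödel ¬ of 0.42 = 0 (operand ≠ 0)
  (p1 ∧ not p1) = min(0.42, 0) = 0
  not (p1 ∧ not p1): Gödel ¬ of 0 = 1 (operand is 0)
  not not (p1 ∧ not p1): Gödel ¬ of 1 = 0 (operand ≠ 0)
  (not (p1 → not p1) → not not (p1 ∧ not p1)): 1 > 0, so result = 0
  ((p2 ∧ p2) ∧ (not (p1 → not p1) → not not (p1 ∧ not p1))) = min(0.95, 0) = 0
  Gödel value = 0
Łukasiewicz evaluation:
  (p2 ∧ p2) = min(0.95, 0.95) = 0.95
  not p1: Łukasiewicz ¬ gives 1 − 0.42 = 0.58
  (p1 → not p1): min(1, 1 − 0.42 + 0.58) = 1
  not (p1 → not p1): Łukasiewicz ¬ gives 1 − 1 = 0
  not p1: Łukasiewicz ¬ gives 1 − 0.42 = 0.58
  (p1 ∧ not p1) = min(0.42, 0.58) = 0.42
  not (p1 ∧ not p1): Łukasiewicz ¬ gives 1 − 0.42 = 0.58
  not not (p1 ∧ not p1): Łukasiewicz ¬ gives 1 − 0.58 = 0.42
  (not (p1 → not p1) → not not (p1 ∧ not p1)): min(1, 1 − 0 + 0.42) = 1
  ((p2 ∧ p2) ∧ (not (p1 → not p1) → not not (p1 ∧ not p1))) = min(0.95, 1) = 0.95
  Łukasiewicz value = 0.95
Difference: 0 − 0.95 = -0.95

-0.95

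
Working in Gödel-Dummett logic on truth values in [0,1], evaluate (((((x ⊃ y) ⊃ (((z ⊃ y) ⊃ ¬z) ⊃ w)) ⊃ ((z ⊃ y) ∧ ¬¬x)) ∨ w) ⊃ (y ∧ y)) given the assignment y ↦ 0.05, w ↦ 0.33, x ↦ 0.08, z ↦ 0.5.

(x ⊃ y): 0.08 > 0.05, so result = 0.05
(z ⊃ y): 0.5 > 0.05, so result = 0.05
¬z: Gödel ¬ of 0.5 = 0 (operand ≠ 0)
((z ⊃ y) ⊃ ¬z): 0.05 > 0, so result = 0
(((z ⊃ y) ⊃ ¬z) ⊃ w): 0 ≤ 0.33, so result = 1
((x ⊃ y) ⊃ (((z ⊃ y) ⊃ ¬z) ⊃ w)): 0.05 ≤ 1, so result = 1
(z ⊃ y): 0.5 > 0.05, so result = 0.05
¬x: Gödel ¬ of 0.08 = 0 (operand ≠ 0)
¬¬x: Gödel ¬ of 0 = 1 (operand is 0)
((z ⊃ y) ∧ ¬¬x) = min(0.05, 1) = 0.05
(((x ⊃ y) ⊃ (((z ⊃ y) ⊃ ¬z) ⊃ w)) ⊃ ((z ⊃ y) ∧ ¬¬x)): 1 > 0.05, so result = 0.05
((((x ⊃ y) ⊃ (((z ⊃ y) ⊃ ¬z) ⊃ w)) ⊃ ((z ⊃ y) ∧ ¬¬x)) ∨ w) = max(0.05, 0.33) = 0.33
(y ∧ y) = min(0.05, 0.05) = 0.05
(((((x ⊃ y) ⊃ (((z ⊃ y) ⊃ ¬z) ⊃ w)) ⊃ ((z ⊃ y) ∧ ¬¬x)) ∨ w) ⊃ (y ∧ y)): 0.33 > 0.05, so result = 0.05

0.05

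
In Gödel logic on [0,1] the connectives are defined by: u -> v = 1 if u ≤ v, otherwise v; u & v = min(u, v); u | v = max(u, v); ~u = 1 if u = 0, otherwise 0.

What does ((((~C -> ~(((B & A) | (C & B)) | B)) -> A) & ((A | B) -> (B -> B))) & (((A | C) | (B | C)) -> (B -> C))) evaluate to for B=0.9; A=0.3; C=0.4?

~C: Gödel ¬ of 0.4 = 0 (operand ≠ 0)
(B & A) = min(0.9, 0.3) = 0.3
(C & B) = min(0.4, 0.9) = 0.4
((B & A) | (C & B)) = max(0.3, 0.4) = 0.4
(((B & A) | (C & B)) | B) = max(0.4, 0.9) = 0.9
~(((B & A) | (C & B)) | B): Gödel ¬ of 0.9 = 0 (operand ≠ 0)
(~C -> ~(((B & A) | (C & B)) | B)): 0 ≤ 0, so result = 1
((~C -> ~(((B & A) | (C & B)) | B)) -> A): 1 > 0.3, so result = 0.3
(A | B) = max(0.3, 0.9) = 0.9
(B -> B): 0.9 ≤ 0.9, so result = 1
((A | B) -> (B -> B)): 0.9 ≤ 1, so result = 1
(((~C -> ~(((B & A) | (C & B)) | B)) -> A) & ((A | B) -> (B -> B))) = min(0.3, 1) = 0.3
(A | C) = max(0.3, 0.4) = 0.4
(B | C) = max(0.9, 0.4) = 0.9
((A | C) | (B | C)) = max(0.4, 0.9) = 0.9
(B -> C): 0.9 > 0.4, so result = 0.4
(((A | C) | (B | C)) -> (B -> C)): 0.9 > 0.4, so result = 0.4
((((~C -> ~(((B & A) | (C & B)) | B)) -> A) & ((A | B) -> (B -> B))) & (((A | C) | (B | C)) -> (B -> C))) = min(0.3, 0.4) = 0.3

0.30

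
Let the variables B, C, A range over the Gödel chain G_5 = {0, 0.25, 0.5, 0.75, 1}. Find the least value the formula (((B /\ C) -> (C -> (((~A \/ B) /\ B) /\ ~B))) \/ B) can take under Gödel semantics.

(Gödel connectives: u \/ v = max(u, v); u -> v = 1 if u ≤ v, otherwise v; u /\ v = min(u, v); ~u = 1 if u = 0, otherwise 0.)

0.25

The minimum is attained at B = 0.25, C = 0.25, A = 0:
  (B /\ C) = min(0.25, 0.25) = 0.25
  ~A: Gödel ¬ of 0 = 1 (operand is 0)
  (~A \/ B) = max(1, 0.25) = 1
  ((~A \/ B) /\ B) = min(1, 0.25) = 0.25
  ~B: Gödel ¬ of 0.25 = 0 (operand ≠ 0)
  (((~A \/ B) /\ B) /\ ~B) = min(0.25, 0) = 0
  (C -> (((~A \/ B) /\ B) /\ ~B)): 0.25 > 0, so result = 0
  ((B /\ C) -> (C -> (((~A \/ B) /\ B) /\ ~B))): 0.25 > 0, so result = 0
  (((B /\ C) -> (C -> (((~A \/ B) /\ B) /\ ~B))) \/ B) = max(0, 0.25) = 0.25
Checking all 125 assignments confirms none give a value below 0.25.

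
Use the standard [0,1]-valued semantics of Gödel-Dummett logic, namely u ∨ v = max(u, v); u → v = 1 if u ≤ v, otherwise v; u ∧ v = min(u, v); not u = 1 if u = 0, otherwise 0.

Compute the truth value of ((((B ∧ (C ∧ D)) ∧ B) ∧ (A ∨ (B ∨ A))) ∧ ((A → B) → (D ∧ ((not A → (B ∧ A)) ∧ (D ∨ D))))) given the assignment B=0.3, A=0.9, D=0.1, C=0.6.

(C ∧ D) = min(0.6, 0.1) = 0.1
(B ∧ (C ∧ D)) = min(0.3, 0.1) = 0.1
((B ∧ (C ∧ D)) ∧ B) = min(0.1, 0.3) = 0.1
(B ∨ A) = max(0.3, 0.9) = 0.9
(A ∨ (B ∨ A)) = max(0.9, 0.9) = 0.9
(((B ∧ (C ∧ D)) ∧ B) ∧ (A ∨ (B ∨ A))) = min(0.1, 0.9) = 0.1
(A → B): 0.9 > 0.3, so result = 0.3
not A: Gödel ¬ of 0.9 = 0 (operand ≠ 0)
(B ∧ A) = min(0.3, 0.9) = 0.3
(not A → (B ∧ A)): 0 ≤ 0.3, so result = 1
(D ∨ D) = max(0.1, 0.1) = 0.1
((not A → (B ∧ A)) ∧ (D ∨ D)) = min(1, 0.1) = 0.1
(D ∧ ((not A → (B ∧ A)) ∧ (D ∨ D))) = min(0.1, 0.1) = 0.1
((A → B) → (D ∧ ((not A → (B ∧ A)) ∧ (D ∨ D)))): 0.3 > 0.1, so result = 0.1
((((B ∧ (C ∧ D)) ∧ B) ∧ (A ∨ (B ∨ A))) ∧ ((A → B) → (D ∧ ((not A → (B ∧ A)) ∧ (D ∨ D))))) = min(0.1, 0.1) = 0.1

0.10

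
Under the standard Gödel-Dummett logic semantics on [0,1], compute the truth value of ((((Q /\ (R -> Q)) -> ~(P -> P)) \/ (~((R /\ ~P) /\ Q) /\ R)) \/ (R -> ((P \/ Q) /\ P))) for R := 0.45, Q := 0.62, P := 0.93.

(R -> Q): 0.45 ≤ 0.62, so result = 1
(Q /\ (R -> Q)) = min(0.62, 1) = 0.62
(P -> P): 0.93 ≤ 0.93, so result = 1
~(P -> P): Gödel ¬ of 1 = 0 (operand ≠ 0)
((Q /\ (R -> Q)) -> ~(P -> P)): 0.62 > 0, so result = 0
~P: Gödel ¬ of 0.93 = 0 (operand ≠ 0)
(R /\ ~P) = min(0.45, 0) = 0
((R /\ ~P) /\ Q) = min(0, 0.62) = 0
~((R /\ ~P) /\ Q): Gödel ¬ of 0 = 1 (operand is 0)
(~((R /\ ~P) /\ Q) /\ R) = min(1, 0.45) = 0.45
(((Q /\ (R -> Q)) -> ~(P -> P)) \/ (~((R /\ ~P) /\ Q) /\ R)) = max(0, 0.45) = 0.45
(P \/ Q) = max(0.93, 0.62) = 0.93
((P \/ Q) /\ P) = min(0.93, 0.93) = 0.93
(R -> ((P \/ Q) /\ P)): 0.45 ≤ 0.93, so result = 1
((((Q /\ (R -> Q)) -> ~(P -> P)) \/ (~((R /\ ~P) /\ Q) /\ R)) \/ (R -> ((P \/ Q) /\ P))) = max(0.45, 1) = 1

1.00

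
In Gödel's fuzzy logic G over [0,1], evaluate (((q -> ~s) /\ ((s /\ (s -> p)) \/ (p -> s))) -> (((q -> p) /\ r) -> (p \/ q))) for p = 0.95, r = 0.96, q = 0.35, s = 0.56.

1.00

~s: Gödel ¬ of 0.56 = 0 (operand ≠ 0)
(q -> ~s): 0.35 > 0, so result = 0
(s -> p): 0.56 ≤ 0.95, so result = 1
(s /\ (s -> p)) = min(0.56, 1) = 0.56
(p -> s): 0.95 > 0.56, so result = 0.56
((s /\ (s -> p)) \/ (p -> s)) = max(0.56, 0.56) = 0.56
((q -> ~s) /\ ((s /\ (s -> p)) \/ (p -> s))) = min(0, 0.56) = 0
(q -> p): 0.35 ≤ 0.95, so result = 1
((q -> p) /\ r) = min(1, 0.96) = 0.96
(p \/ q) = max(0.95, 0.35) = 0.95
(((q -> p) /\ r) -> (p \/ q)): 0.96 > 0.95, so result = 0.95
(((q -> ~s) /\ ((s /\ (s -> p)) \/ (p -> s))) -> (((q -> p) /\ r) -> (p \/ q))): 0 ≤ 0.95, so result = 1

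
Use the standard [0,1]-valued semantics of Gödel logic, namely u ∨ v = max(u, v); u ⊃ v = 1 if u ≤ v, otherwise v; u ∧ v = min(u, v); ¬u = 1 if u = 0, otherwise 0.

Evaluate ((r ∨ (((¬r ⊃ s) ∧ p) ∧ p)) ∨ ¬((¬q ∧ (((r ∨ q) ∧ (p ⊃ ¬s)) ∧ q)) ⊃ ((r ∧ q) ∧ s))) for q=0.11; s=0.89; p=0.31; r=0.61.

0.61

¬r: Gödel ¬ of 0.61 = 0 (operand ≠ 0)
(¬r ⊃ s): 0 ≤ 0.89, so result = 1
((¬r ⊃ s) ∧ p) = min(1, 0.31) = 0.31
(((¬r ⊃ s) ∧ p) ∧ p) = min(0.31, 0.31) = 0.31
(r ∨ (((¬r ⊃ s) ∧ p) ∧ p)) = max(0.61, 0.31) = 0.61
¬q: Gödel ¬ of 0.11 = 0 (operand ≠ 0)
(r ∨ q) = max(0.61, 0.11) = 0.61
¬s: Gödel ¬ of 0.89 = 0 (operand ≠ 0)
(p ⊃ ¬s): 0.31 > 0, so result = 0
((r ∨ q) ∧ (p ⊃ ¬s)) = min(0.61, 0) = 0
(((r ∨ q) ∧ (p ⊃ ¬s)) ∧ q) = min(0, 0.11) = 0
(¬q ∧ (((r ∨ q) ∧ (p ⊃ ¬s)) ∧ q)) = min(0, 0) = 0
(r ∧ q) = min(0.61, 0.11) = 0.11
((r ∧ q) ∧ s) = min(0.11, 0.89) = 0.11
((¬q ∧ (((r ∨ q) ∧ (p ⊃ ¬s)) ∧ q)) ⊃ ((r ∧ q) ∧ s)): 0 ≤ 0.11, so result = 1
¬((¬q ∧ (((r ∨ q) ∧ (p ⊃ ¬s)) ∧ q)) ⊃ ((r ∧ q) ∧ s)): Gödel ¬ of 1 = 0 (operand ≠ 0)
((r ∨ (((¬r ⊃ s) ∧ p) ∧ p)) ∨ ¬((¬q ∧ (((r ∨ q) ∧ (p ⊃ ¬s)) ∧ q)) ⊃ ((r ∧ q) ∧ s))) = max(0.61, 0) = 0.61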